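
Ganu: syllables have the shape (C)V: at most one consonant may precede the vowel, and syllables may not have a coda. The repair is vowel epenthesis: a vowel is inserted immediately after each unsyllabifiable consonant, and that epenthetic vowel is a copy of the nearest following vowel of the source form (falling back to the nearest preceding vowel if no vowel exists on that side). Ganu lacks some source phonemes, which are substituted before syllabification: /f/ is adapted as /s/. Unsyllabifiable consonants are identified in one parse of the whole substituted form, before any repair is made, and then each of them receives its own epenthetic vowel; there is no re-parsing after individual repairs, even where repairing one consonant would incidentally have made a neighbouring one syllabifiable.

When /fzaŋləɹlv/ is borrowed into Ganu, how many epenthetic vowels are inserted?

After substitution the input is /szaŋləɹlv/.
The unsyllabifiable consonants are /s/, /ŋ/, /ɹ/, /l/, /v/; each receives one epenthetic vowel.

5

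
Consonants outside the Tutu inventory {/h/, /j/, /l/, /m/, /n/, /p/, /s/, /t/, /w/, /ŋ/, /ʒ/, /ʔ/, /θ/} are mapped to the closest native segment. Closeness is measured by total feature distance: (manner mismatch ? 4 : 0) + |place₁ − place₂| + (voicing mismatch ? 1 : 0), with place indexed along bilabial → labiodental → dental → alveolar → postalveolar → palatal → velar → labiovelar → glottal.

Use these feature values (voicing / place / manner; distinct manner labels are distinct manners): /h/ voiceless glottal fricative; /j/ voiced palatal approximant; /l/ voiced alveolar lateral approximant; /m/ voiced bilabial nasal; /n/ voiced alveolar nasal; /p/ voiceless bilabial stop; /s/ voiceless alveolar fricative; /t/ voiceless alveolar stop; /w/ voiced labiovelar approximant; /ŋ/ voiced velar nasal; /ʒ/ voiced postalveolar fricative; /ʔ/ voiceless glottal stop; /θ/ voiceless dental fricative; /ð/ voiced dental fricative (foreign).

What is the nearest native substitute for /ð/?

θ

/θ/ is closest: same manner (fricative), place distance 0 (dental→dental), voicing differs (+1); total 1. Next closest is /s/ at distance 2.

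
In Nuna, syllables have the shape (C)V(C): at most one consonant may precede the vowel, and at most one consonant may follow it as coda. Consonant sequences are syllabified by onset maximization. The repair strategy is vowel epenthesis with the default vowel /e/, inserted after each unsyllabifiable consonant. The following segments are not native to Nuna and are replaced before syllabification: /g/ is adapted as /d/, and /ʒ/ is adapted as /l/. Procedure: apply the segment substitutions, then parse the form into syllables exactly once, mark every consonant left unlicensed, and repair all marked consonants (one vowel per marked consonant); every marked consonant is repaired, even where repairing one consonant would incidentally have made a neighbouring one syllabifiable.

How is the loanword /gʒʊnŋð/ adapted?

Substitution: /g/ → /d/, /ʒ/ → /l/, giving /dlʊnŋð/.
The consonants /d/, /ŋ/, /ð/ cannot be parsed into a legal (C)V(C) syllable (at most one coda consonant is licensed; onsets are limited to one consonant).
Inserting the epenthetic vowel yields /d/ → /de/, /ŋ/ → /ŋe/, /ð/ → /ðe/.

delʊnŋeðe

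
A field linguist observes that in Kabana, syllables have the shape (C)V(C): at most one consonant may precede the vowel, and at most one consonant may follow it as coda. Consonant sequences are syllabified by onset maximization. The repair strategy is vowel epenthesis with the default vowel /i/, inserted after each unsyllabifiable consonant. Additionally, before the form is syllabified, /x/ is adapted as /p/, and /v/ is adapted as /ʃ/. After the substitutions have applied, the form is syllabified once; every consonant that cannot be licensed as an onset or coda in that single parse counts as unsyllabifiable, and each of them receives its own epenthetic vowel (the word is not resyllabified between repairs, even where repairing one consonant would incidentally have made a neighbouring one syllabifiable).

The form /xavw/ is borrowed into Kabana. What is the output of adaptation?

paʃwi

Substitution: /x/ → /p/, /v/ → /ʃ/, giving /paʃw/.
Syllabifying with onset maximization leaves /w/ stranded (at most one coda consonant is licensed; onsets are limited to one consonant).
Epenthesis after each stranded consonant: /w/ → /wi/.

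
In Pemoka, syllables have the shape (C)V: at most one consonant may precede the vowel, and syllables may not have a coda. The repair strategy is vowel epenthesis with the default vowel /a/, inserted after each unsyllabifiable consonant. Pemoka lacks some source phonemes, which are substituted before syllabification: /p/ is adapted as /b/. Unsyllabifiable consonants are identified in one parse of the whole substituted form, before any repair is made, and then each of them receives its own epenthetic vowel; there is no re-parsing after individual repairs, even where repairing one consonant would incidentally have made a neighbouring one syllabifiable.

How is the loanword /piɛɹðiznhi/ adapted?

Substitution: /p/ → /b/, giving /biɛɹðiznhi/.
Syllabifying with onset maximization leaves /ɹ/, /z/, /n/ stranded (no codas are permitted; onsets are limited to one consonant).
Epenthesis after each stranded consonant: /ɹ/ → /ɹa/, /z/ → /za/, /n/ → /na/.

biɛɹaðizanahi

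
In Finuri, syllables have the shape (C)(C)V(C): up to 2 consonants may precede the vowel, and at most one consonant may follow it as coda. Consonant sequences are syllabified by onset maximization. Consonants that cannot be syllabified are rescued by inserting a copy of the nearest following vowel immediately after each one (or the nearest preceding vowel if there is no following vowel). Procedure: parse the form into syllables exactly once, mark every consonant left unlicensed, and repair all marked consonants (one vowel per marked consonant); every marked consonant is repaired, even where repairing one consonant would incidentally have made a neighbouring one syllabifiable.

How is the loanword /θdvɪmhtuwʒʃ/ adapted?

Syllabifying with onset maximization leaves /θ/, /ʒ/, /ʃ/ stranded (at most one coda consonant is licensed; onsets may contain at most 2 consonants).
Epenthesis after each stranded consonant: /θ/ → /θɪ/, /ʒ/ → /ʒu/, /ʃ/ → /ʃu/.

θɪdvɪmhtuwʒuʃu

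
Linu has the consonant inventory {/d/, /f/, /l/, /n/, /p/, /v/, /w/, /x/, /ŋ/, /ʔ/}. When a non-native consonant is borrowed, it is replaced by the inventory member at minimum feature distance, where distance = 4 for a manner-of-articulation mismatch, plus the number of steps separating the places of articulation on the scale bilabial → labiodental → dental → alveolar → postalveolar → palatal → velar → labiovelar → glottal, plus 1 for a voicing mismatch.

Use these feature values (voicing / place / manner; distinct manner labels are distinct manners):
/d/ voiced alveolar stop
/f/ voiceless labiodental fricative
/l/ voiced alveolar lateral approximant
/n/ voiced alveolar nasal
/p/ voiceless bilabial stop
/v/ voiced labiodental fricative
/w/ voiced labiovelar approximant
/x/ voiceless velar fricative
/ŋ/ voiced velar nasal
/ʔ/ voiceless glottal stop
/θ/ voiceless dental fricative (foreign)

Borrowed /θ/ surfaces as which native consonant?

/f/ is closest: same manner (fricative), place distance 1 (dental→labiodental), same voicing; total 1. Next closest is /v/ at distance 2.

f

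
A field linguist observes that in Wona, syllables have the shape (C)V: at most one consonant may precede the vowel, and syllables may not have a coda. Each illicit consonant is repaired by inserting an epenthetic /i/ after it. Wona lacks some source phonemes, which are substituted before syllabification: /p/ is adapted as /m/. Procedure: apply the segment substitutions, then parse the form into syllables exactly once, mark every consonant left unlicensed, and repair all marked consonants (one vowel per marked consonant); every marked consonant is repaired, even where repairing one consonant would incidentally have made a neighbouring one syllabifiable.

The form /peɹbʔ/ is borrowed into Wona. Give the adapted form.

Substitution: /p/ → /m/, giving /meɹbʔ/.
The consonants /ɹ/, /b/, /ʔ/ cannot be parsed into a legal (C)V syllable (no codas are permitted; onsets are limited to one consonant).
Epenthesis after each stranded consonant: /ɹ/ → /ɹi/, /b/ → /bi/, /ʔ/ → /ʔi/.

meɹibiʔi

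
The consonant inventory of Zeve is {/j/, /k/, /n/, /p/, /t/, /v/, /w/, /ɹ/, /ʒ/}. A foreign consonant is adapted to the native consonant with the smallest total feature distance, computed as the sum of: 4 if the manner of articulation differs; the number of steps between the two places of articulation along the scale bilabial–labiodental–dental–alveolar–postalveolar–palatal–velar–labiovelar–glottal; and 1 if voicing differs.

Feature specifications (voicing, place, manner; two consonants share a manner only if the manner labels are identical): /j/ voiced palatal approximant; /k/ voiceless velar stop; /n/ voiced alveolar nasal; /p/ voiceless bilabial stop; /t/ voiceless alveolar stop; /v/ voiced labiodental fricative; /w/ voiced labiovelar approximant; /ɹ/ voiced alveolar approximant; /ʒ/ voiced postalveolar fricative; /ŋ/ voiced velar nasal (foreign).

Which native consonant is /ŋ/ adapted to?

n

/n/ is closest: same manner (nasal), place distance 3 (velar→alveolar), same voicing; total 3. Next closest is /j/ at distance 5.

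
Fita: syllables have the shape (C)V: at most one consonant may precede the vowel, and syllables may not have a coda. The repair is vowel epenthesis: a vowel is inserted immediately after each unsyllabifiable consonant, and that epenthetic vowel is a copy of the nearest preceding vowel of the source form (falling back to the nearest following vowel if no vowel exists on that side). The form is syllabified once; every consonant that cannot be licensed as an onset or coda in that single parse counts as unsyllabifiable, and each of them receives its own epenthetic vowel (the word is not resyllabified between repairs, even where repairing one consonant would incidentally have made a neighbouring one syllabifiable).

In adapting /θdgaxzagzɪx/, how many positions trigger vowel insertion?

5

The unsyllabifiable consonants are /θ/, /d/, /x/, /g/, /x/; each receives one epenthetic vowel.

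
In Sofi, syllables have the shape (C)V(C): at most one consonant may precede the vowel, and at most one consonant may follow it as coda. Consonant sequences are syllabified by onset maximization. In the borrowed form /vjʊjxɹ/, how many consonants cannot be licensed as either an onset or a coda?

Syllabifying with onset maximization leaves /v/, /x/, /ɹ/ stranded (at most one coda consonant is licensed; onsets are limited to one consonant).

3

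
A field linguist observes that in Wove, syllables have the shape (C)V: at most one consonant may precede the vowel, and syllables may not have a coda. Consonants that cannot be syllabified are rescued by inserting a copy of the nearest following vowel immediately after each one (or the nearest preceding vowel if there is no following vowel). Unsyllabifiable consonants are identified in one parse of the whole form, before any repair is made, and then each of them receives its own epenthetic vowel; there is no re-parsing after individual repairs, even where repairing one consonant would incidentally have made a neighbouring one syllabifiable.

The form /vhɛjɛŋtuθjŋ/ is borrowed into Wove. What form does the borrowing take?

Under (C)V, the unsyllabifiable consonants are /v/, /ŋ/, /θ/, /j/, /ŋ/ (no codas are permitted; onsets are limited to one consonant).
Each unlicensed consonant becomes the onset of a new syllable: /v/ → /vɛ/, /ŋ/ → /ŋu/, /θ/ → /θu/, /j/ → /ju/, /ŋ/ → /ŋu/.

vɛhɛjɛŋutuθujuŋu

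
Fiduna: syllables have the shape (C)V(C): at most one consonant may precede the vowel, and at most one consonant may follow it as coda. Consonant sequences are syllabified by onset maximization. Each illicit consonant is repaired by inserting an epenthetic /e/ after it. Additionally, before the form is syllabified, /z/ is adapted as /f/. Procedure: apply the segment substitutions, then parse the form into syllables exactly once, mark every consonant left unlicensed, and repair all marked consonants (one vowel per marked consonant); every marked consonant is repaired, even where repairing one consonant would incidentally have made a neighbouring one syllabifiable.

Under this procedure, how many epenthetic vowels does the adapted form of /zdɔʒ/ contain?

1

After substitution the input is /fdɔʒ/.
The unsyllabifiable consonants are /f/; each receives one epenthetic vowel.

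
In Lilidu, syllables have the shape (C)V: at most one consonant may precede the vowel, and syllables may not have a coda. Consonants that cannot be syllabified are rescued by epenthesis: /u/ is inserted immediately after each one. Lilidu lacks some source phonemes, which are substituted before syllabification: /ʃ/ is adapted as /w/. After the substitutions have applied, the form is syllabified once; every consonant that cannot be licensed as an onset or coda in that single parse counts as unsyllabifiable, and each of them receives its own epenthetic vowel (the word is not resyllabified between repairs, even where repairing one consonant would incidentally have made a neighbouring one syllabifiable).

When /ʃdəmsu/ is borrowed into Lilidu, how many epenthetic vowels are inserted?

After substitution the input is /wdəmsu/.
The unsyllabifiable consonants are /w/, /m/; each receives one epenthetic vowel.

2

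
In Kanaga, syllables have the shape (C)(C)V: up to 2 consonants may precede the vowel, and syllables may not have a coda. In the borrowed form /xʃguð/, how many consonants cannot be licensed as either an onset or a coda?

2

Syllabifying with onset maximization leaves /x/, /ð/ stranded (no codas are permitted; onsets may contain at most 2 consonants).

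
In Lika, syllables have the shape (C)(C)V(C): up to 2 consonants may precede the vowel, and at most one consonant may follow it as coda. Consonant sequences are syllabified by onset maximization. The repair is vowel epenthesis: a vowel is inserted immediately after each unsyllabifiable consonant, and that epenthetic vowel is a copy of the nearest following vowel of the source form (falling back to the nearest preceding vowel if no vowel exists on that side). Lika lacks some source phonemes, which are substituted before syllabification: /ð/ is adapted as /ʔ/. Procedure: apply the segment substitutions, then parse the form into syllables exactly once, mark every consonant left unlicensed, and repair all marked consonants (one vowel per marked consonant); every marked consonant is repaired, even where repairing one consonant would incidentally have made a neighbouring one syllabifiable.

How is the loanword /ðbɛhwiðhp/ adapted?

ʔbɛhwiʔhipi

Substitution: /ð/ → /ʔ/, giving /ʔbɛhwiʔhp/.
Under (C)(C)V(C), the unsyllabifiable consonants are /h/, /p/ (at most one coda consonant is licensed; onsets may contain at most 2 consonants).
Epenthesis after each stranded consonant: /h/ → /hi/, /p/ → /pi/.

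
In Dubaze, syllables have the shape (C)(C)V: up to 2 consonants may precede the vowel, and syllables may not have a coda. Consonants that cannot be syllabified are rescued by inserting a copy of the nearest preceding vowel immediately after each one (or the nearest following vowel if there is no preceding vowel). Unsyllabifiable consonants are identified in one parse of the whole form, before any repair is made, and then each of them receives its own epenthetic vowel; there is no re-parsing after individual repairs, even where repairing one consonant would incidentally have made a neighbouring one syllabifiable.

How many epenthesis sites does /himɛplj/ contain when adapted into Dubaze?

3

The unsyllabifiable consonants are /p/, /l/, /j/; each receives one epenthetic vowel.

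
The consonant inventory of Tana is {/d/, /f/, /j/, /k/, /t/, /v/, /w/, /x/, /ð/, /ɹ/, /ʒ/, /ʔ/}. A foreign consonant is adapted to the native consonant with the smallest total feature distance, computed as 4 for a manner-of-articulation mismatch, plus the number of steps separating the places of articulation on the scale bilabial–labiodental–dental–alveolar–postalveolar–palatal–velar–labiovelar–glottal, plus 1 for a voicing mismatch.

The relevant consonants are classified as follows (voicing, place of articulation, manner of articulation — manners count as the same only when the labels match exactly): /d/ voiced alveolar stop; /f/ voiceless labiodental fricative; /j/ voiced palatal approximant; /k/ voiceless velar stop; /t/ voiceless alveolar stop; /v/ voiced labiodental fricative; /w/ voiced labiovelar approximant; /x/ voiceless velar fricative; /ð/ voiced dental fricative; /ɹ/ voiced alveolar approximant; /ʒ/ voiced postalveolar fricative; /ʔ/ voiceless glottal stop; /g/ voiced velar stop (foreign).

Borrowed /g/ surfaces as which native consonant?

k

/k/ is closest: same manner (stop), place distance 0 (velar→velar), voicing differs (+1); total 1. Next closest is /d/ at distance 3.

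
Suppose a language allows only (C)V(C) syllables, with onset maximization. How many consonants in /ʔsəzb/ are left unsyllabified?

2

Syllabifying with onset maximization leaves /ʔ/, /b/ stranded (at most one coda consonant is licensed; onsets are limited to one consonant).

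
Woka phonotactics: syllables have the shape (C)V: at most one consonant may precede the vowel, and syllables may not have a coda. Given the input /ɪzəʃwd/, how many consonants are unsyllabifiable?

Syllabifying with onset maximization leaves /ʃ/, /w/, /d/ stranded (no codas are permitted; onsets are limited to one consonant).

3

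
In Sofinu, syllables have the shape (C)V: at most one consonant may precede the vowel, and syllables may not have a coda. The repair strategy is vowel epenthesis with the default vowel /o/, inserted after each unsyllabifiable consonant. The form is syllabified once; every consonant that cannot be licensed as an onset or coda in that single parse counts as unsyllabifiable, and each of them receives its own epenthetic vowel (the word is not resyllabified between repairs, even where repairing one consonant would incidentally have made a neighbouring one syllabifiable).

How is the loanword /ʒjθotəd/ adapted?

Under (C)V, the unsyllabifiable consonants are /ʒ/, /j/, /d/ (no codas are permitted; onsets are limited to one consonant).
Each unlicensed consonant becomes the onset of a new syllable: /ʒ/ → /ʒo/, /j/ → /jo/, /d/ → /do/.

ʒojoθotədo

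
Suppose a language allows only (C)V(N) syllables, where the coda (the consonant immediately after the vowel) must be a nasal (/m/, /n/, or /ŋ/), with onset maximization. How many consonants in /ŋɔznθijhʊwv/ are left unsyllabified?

5

Syllabifying with onset maximization leaves /z/, /n/, /j/, /w/, /v/ stranded (only a nasal (/m/, /n/, or /ŋ/) is licensed in coda position; onsets are limited to one consonant).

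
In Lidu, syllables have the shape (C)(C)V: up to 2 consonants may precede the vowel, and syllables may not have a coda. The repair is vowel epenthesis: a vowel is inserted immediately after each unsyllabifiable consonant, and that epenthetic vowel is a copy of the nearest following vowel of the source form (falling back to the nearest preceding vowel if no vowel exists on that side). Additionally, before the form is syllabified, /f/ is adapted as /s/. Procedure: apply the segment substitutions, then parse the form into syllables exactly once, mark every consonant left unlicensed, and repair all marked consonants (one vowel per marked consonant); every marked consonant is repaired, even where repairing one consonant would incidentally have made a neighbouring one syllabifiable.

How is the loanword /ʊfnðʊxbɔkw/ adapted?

ʊsʊnðʊxbɔkɔwɔ

Substitution: /f/ → /s/, giving /ʊsnðʊxbɔkw/.
The consonants /s/, /k/, /w/ cannot be parsed into a legal (C)(C)V syllable (no codas are permitted; onsets may contain at most 2 consonants).
Inserting the epenthetic vowel yields /s/ → /sʊ/, /k/ → /kɔ/, /w/ → /wɔ/.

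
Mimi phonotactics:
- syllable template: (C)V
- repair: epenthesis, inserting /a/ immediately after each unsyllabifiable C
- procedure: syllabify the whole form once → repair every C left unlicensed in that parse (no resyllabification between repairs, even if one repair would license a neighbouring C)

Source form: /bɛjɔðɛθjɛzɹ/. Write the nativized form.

Syllabifying with onset maximization leaves /θ/, /z/, /ɹ/ stranded (no codas are permitted; onsets are limited to one consonant).
Inserting the epenthetic vowel yields /θ/ → /θa/, /z/ → /za/, /ɹ/ → /ɹa/.

bɛjɔðɛθajɛzaɹa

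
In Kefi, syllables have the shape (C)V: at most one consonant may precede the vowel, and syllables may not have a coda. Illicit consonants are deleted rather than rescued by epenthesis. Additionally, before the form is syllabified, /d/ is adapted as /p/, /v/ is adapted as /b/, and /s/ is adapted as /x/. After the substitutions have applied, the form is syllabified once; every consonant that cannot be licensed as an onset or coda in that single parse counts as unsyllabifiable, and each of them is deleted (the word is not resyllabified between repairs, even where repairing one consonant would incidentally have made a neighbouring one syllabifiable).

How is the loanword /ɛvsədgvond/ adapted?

Substitution: /v/ → /b/, /s/ → /x/, /d/ → /p/, giving /ɛbxəpgbonp/.
Under (C)V, the unsyllabifiable consonants are /b/, /p/, /g/, /n/, /p/ (no codas are permitted; onsets are limited to one consonant).
Deleting the stranded consonants removes /b/, /p/, /g/, /n/, /p/.

ɛxəbo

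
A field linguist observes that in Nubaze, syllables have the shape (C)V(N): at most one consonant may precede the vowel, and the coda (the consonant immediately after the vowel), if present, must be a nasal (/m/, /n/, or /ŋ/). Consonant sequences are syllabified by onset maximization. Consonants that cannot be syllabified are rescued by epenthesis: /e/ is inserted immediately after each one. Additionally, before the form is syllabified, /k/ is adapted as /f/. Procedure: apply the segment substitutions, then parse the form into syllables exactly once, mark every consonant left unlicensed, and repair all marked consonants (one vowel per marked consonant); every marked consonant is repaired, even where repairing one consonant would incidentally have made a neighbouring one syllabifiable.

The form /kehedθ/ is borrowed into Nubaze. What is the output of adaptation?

Substitution: /k/ → /f/, giving /fehedθ/.
Syllabifying with onset maximization leaves /d/, /θ/ stranded (only a nasal (/m/, /n/, or /ŋ/) is licensed in coda position; onsets are limited to one consonant).
Inserting the epenthetic vowel yields /d/ → /de/, /θ/ → /θe/.

fehedeθe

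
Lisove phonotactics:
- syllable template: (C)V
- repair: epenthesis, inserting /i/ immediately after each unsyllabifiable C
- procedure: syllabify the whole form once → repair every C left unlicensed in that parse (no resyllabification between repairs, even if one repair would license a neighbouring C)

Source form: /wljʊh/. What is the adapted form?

wilijʊhi

The consonants /w/, /l/, /h/ cannot be parsed into a legal (C)V syllable (no codas are permitted; onsets are limited to one consonant).
Inserting the epenthetic vowel yields /w/ → /wi/, /l/ → /li/, /h/ → /hi/.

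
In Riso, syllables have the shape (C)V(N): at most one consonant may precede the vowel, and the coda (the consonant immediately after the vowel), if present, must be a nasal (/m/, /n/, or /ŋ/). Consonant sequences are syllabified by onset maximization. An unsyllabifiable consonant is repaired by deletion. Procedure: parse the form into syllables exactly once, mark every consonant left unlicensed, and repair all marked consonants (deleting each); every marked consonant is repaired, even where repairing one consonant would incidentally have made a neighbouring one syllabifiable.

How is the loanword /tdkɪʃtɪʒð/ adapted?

Under (C)V(N), the unsyllabifiable consonants are /t/, /d/, /ʃ/, /ʒ/, /ð/ (only a nasal (/m/, /n/, or /ŋ/) is licensed in coda position; onsets are limited to one consonant).
Each unlicensed consonant is deleted: /t/, /d/, /ʃ/, /ʒ/, /ð/.

kɪtɪ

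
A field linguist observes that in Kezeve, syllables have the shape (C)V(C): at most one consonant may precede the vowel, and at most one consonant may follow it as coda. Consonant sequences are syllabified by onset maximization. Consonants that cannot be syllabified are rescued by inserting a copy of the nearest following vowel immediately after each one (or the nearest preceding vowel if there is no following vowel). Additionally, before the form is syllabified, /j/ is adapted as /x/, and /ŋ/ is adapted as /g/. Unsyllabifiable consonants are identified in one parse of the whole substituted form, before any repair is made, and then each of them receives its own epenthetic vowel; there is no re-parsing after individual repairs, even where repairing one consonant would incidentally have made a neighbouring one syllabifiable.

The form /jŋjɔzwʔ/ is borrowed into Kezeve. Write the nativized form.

xɔgɔxɔzwɔʔɔ

Substitution: /j/ → /x/, /ŋ/ → /g/, giving /xgxɔzwʔ/.
Syllabifying with onset maximization leaves /x/, /g/, /w/, /ʔ/ stranded (at most one coda consonant is licensed; onsets are limited to one consonant).
Each unlicensed consonant becomes the onset of a new syllable: /x/ → /xɔ/, /g/ → /gɔ/, /w/ → /wɔ/, /ʔ/ → /ʔɔ/.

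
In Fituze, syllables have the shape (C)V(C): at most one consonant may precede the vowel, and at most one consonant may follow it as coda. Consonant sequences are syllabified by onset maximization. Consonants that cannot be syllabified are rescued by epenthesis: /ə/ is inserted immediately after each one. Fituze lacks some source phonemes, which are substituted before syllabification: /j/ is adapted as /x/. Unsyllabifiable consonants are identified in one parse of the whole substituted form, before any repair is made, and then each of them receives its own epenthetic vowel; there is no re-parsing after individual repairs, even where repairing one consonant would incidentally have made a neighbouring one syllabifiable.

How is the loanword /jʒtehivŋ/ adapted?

Substitution: /j/ → /x/, giving /xʒtehivŋ/.
The consonants /x/, /ʒ/, /ŋ/ cannot be parsed into a legal (C)V(C) syllable (at most one coda consonant is licensed; onsets are limited to one consonant).
Epenthesis after each stranded consonant: /x/ → /xə/, /ʒ/ → /ʒə/, /ŋ/ → /ŋə/.

xəʒətehivŋə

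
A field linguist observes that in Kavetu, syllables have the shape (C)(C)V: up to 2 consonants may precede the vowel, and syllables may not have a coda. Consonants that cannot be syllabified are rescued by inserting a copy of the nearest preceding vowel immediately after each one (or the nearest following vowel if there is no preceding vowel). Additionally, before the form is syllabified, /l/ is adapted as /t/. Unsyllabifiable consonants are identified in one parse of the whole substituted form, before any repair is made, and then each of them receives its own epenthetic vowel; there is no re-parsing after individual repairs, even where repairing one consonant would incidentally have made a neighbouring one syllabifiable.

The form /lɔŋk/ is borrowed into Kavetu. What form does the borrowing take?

Substitution: /l/ → /t/, giving /tɔŋk/.
The consonants /ŋ/, /k/ cannot be parsed into a legal (C)(C)V syllable (no codas are permitted; onsets may contain at most 2 consonants).
Epenthesis after each stranded consonant: /ŋ/ → /ŋɔ/, /k/ → /kɔ/.

tɔŋɔkɔ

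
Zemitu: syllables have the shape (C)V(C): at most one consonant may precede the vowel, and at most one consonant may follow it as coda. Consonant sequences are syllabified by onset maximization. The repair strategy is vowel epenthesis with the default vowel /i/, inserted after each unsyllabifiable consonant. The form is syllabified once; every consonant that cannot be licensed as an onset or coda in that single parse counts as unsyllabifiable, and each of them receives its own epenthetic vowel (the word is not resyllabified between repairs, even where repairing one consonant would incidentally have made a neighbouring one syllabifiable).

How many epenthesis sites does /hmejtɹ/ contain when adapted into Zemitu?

The unsyllabifiable consonants are /h/, /t/, /ɹ/; each receives one epenthetic vowel.

3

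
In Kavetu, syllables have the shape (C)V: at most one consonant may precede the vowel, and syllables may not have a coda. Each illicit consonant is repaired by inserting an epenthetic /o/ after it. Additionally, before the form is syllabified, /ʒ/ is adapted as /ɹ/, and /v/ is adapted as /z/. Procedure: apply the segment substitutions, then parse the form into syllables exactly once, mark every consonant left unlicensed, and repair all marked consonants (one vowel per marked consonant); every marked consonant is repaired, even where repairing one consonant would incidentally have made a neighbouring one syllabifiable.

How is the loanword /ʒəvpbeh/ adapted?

ɹəzopobeho

Substitution: /ʒ/ → /ɹ/, /v/ → /z/, giving /ɹəzpbeh/.
Under (C)V, the unsyllabifiable consonants are /z/, /p/, /h/ (no codas are permitted; onsets are limited to one consonant).
Epenthesis after each stranded consonant: /z/ → /zo/, /p/ → /po/, /h/ → /ho/.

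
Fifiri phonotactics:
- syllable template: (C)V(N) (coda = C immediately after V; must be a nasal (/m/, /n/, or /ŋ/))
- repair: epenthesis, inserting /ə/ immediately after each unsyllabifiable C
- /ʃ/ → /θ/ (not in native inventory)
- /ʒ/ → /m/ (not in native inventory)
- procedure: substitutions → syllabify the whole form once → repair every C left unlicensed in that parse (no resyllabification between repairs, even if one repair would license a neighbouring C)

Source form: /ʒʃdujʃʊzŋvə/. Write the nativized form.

Substitution: /ʒ/ → /m/, /ʃ/ → /θ/, giving /mθdujθʊzŋvə/.
The consonants /m/, /θ/, /j/, /z/, /ŋ/ cannot be parsed into a legal (C)V(N) syllable (only a nasal (/m/, /n/, or /ŋ/) is licensed in coda position; onsets are limited to one consonant).
Epenthesis after each stranded consonant: /m/ → /mə/, /θ/ → /θə/, /j/ → /jə/, /z/ → /zə/, /ŋ/ → /ŋə/.

məθədujəθʊzəŋəvə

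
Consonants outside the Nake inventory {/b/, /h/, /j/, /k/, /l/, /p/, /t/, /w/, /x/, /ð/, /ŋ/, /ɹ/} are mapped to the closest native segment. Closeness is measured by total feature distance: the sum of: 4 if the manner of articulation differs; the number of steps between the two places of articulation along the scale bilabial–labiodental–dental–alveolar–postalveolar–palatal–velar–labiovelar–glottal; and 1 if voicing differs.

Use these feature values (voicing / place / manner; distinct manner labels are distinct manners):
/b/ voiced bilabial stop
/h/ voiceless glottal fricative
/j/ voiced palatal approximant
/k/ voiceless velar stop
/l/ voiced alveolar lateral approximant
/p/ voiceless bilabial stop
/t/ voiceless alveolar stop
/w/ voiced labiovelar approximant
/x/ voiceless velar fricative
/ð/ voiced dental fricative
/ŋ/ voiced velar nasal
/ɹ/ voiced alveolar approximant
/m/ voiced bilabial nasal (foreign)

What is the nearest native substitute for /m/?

b

/b/ is closest: manner differs (nasal→stop, +4), place distance 0 (bilabial→bilabial), same voicing; total 4. Next closest is /p/ at distance 5.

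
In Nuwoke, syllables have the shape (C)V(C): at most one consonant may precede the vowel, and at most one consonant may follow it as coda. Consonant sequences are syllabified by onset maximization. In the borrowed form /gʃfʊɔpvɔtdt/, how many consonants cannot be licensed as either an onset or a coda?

The consonants /g/, /ʃ/, /d/, /t/ cannot be parsed into a legal (C)V(C) syllable (at most one coda consonant is licensed; onsets are limited to one consonant).

4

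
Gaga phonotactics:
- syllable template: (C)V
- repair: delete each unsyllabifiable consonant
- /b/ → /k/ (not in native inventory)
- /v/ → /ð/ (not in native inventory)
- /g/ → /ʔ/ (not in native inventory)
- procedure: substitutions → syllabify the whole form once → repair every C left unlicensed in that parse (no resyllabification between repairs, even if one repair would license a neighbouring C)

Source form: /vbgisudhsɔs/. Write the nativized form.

Substitution: /v/ → /ð/, /b/ → /k/, /g/ → /ʔ/, giving /ðkʔisudhsɔs/.
The consonants /ð/, /k/, /d/, /h/, /s/ cannot be parsed into a legal (C)V syllable (no codas are permitted; onsets are limited to one consonant).
Each unlicensed consonant is deleted: /ð/, /k/, /d/, /h/, /s/.

ʔisusɔ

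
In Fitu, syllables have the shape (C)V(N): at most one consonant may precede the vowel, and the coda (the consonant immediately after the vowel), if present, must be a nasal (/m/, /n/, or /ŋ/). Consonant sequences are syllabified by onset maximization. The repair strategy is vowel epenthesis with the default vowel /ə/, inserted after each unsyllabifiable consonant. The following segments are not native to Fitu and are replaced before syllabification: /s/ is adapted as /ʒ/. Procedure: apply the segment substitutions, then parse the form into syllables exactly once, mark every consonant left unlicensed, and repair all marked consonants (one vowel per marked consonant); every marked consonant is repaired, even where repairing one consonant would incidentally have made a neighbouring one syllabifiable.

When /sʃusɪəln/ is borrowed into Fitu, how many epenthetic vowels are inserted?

3

After substitution the input is /ʒʃuʒɪəln/.
The unsyllabifiable consonants are /ʒ/, /l/, /n/; each receives one epenthetic vowel.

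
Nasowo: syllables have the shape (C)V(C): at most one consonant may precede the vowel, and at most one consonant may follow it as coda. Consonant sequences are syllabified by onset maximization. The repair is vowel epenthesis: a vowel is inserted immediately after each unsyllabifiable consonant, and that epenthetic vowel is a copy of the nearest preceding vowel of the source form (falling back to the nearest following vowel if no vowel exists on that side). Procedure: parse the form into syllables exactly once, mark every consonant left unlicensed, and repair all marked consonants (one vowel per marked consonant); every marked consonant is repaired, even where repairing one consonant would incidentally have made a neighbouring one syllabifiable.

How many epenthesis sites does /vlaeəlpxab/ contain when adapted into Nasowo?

2

The unsyllabifiable consonants are /v/, /p/; each receives one epenthetic vowel.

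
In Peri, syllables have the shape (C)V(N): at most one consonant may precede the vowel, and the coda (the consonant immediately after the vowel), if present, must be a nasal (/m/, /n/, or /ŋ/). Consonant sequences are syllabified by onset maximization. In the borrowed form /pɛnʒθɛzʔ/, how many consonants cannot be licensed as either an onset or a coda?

The consonants /ʒ/, /z/, /ʔ/ cannot be parsed into a legal (C)V(N) syllable (only a nasal (/m/, /n/, or /ŋ/) is licensed in coda position; onsets are limited to one consonant).

3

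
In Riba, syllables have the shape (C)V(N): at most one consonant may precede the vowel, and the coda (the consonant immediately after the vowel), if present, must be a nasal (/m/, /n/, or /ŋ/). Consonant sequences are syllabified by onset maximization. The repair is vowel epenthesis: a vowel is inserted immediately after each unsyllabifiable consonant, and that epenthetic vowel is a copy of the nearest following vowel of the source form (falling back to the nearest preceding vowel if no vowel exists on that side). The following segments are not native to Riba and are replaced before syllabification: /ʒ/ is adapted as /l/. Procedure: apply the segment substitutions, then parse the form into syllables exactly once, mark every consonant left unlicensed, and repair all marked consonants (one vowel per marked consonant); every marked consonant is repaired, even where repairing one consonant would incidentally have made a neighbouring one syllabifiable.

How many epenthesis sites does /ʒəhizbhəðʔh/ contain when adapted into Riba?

After substitution the input is /ləhizbhəðʔh/.
The unsyllabifiable consonants are /z/, /b/, /ð/, /ʔ/, /h/; each receives one epenthetic vowel.

5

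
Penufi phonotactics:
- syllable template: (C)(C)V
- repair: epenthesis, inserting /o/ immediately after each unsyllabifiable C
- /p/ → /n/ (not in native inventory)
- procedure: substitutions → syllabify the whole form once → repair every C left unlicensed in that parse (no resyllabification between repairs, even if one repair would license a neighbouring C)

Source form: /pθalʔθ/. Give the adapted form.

nθaloʔoθo

Substitution: /p/ → /n/, giving /nθalʔθ/.
Syllabifying with onset maximization leaves /l/, /ʔ/, /θ/ stranded (no codas are permitted; onsets may contain at most 2 consonants).
Epenthesis after each stranded consonant: /l/ → /lo/, /ʔ/ → /ʔo/, /θ/ → /θo/.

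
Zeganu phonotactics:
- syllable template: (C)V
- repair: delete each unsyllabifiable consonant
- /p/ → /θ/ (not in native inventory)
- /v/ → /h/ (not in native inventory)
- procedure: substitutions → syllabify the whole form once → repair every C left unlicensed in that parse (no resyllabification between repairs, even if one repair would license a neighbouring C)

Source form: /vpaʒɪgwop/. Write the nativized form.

Substitution: /v/ → /h/, /p/ → /θ/, giving /hθaʒɪgwoθ/.
The consonants /h/, /g/, /θ/ cannot be parsed into a legal (C)V syllable (no codas are permitted; onsets are limited to one consonant).
Each unlicensed consonant is deleted: /h/, /g/, /θ/.

θaʒɪwo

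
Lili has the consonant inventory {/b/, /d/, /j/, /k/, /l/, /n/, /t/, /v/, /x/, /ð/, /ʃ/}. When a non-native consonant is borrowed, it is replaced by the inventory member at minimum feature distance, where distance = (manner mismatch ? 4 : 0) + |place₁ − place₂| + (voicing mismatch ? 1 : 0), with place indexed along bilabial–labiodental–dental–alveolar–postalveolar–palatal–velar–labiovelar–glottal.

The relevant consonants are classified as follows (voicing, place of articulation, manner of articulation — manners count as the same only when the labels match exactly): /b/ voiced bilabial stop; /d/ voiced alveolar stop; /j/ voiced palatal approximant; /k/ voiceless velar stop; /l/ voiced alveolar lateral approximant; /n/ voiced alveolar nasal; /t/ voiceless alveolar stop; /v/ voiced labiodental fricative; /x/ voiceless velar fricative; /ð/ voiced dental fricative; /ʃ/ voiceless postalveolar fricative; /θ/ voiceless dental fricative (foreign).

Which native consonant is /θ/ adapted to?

/ð/ is closest: same manner (fricative), place distance 0 (dental→dental), voicing differs (+1); total 1. Next closest is /v/ at distance 2.

ð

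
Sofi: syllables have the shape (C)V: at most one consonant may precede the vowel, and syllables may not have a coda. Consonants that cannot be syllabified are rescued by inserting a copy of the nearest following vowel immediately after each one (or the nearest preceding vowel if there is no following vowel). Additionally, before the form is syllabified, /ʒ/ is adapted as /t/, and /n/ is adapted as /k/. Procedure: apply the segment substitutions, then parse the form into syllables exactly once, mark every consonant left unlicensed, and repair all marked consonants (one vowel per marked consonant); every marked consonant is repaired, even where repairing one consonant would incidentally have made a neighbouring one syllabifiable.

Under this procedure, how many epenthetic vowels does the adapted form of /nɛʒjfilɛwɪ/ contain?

After substitution the input is /kɛtjfilɛwɪ/.
The unsyllabifiable consonants are /t/, /j/; each receives one epenthetic vowel.

2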